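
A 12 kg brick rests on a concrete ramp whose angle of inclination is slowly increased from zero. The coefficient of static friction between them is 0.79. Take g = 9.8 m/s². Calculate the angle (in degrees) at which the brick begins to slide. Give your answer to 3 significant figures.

At the threshold of sliding, static friction is at its maximum μ_s N and exactly balances the weight component along the incline: mg sin θ = μ_s mg cos θ.
Hence tan θ = μ_s = 0.79, so θ = arctan(0.79) = 38.3087°.

38.3°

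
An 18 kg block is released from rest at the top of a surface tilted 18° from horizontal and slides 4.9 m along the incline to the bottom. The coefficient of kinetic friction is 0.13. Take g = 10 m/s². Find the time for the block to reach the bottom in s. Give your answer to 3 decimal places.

2.299 s

The weight component along the incline is mg sin 18° = 55.623 N and the normal force is N = mg cos 18° = 171.190 N.
Friction up the slope is f = μN = 0.13 × 171.190 = 22.255 N, so the net downslope force is 55.623 − 22.255 = 33.368 N and a = 33.368 / 18 = 1.8538 m/s².
Starting from rest, L = ½at², so t = √(2L/a) = √(2 × 4.9 / 1.8538) = 2.2992 s.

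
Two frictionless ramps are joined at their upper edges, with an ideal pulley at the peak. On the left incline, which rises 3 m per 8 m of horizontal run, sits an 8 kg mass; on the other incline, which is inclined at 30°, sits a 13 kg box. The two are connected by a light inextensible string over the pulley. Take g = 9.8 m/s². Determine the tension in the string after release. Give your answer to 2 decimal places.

Resolve each weight along its own incline: the 8 kg mass has component 8 × 9.8 × sin 20.56° = 27.528 N down its slope, and the 13 kg mass has 13 × 9.8 × sin 30° = 63.700 N down its slope.
The 13 kg side's 63.700 N exceeds the other side's 27.528 N, so that mass slides down and the 8 kg mass slides up. Taking that direction as positive, Newton's second law for the whole system gives 63.700 − 27.528 = (8 + 13) a, so a = 36.172 / 21 = 1.7225 m/s².
For the 8 kg mass (up-slope positive): T − 27.528 = 8 × 1.7225, so T = 41.308 N.

41.31 N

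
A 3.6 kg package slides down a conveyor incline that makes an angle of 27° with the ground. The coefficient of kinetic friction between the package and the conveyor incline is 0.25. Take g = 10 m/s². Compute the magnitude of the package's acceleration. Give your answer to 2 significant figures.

2.3 m/s²

Resolving the weight along the incline: the component pulling the package down the slope is mg sin 27° = 3.6 × 10 × 0.4540 = 16.344 N, and the normal force is N = mg cos 27° = 3.6 × 10 × 0.8910 = 32.076 N.
Kinetic friction acts up the slope with magnitude f = μN = 0.25 × 32.076 = 8.019 N.
Net force along the incline is 16.344 − 8.019 = 8.325 N, so a = 8.325 / 3.6 = 2.3125 m/s².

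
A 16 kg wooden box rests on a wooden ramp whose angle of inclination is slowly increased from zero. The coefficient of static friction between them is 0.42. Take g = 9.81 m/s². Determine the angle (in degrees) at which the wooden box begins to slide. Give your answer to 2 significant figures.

23°

At the threshold of sliding, static friction is at its maximum μ_s N and exactly balances the weight component along the incline: mg sin θ = μ_s mg cos θ.
Hence tan θ = μ_s = 0.42, so θ = arctan(0.42) = 22.7824°.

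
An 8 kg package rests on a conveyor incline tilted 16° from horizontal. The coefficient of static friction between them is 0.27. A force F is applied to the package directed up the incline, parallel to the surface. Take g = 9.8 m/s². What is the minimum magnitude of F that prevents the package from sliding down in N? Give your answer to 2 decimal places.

1.26 N

The normal force is N = mg cos 16° = 75.363 N. With F at its minimum the package is on the verge of sliding down, so static friction is at its maximum μ_s N = 0.27 × 75.363 = 20.348 N and acts up the slope.
Equilibrium along the incline: F + μ_s N = mg sin 16°, so F = 21.610 − 20.348 = 1.262 N.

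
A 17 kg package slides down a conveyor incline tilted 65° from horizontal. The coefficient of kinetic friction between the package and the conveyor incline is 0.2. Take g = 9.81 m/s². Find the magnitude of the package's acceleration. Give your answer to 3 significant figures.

8.06 m/s²

Resolving the weight along the incline: the component pulling the package down the slope is mg sin 65° = 17 × 9.81 × 0.9063 = 151.144 N, and the normal force is N = mg cos 65° = 17 × 9.81 × 0.4226 = 70.477 N.
Kinetic friction acts up the slope with magnitude f = μN = 0.2 × 70.477 = 14.095 N.
Net force along the incline is 151.144 − 14.095 = 137.049 N, so a = 137.049 / 17 = 8.0617 m/s².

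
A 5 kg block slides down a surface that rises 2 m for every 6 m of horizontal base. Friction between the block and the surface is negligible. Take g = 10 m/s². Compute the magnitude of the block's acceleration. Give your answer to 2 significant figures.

Resolving the weight along the incline: the component pulling the block down the slope is mg sin 18.43° = 5 × 10 × 0.3162 = 15.810 N, and the normal force is N = mg cos 18.43° = 5 × 10 × 0.9487 = 47.435 N.
With no friction the net force along the incline is 15.810 N, so a = g sin 18.43° = 15.810 / 5 = 3.1620 m/s².

3.2 m/s²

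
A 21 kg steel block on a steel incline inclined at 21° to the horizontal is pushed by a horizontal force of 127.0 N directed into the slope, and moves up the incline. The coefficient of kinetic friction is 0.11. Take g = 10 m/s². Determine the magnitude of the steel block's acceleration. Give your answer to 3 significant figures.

0.797 m/s²

The horizontal push has components F cos 21° = 127.0 × 0.9336 = 118.567 N up the incline and F sin 21° = 127.0 × 0.3584 = 45.517 N pressing into the surface.
The normal force is therefore N = mg cos 21° + F sin 21° = 196.056 + 45.517 = 241.573 N, and kinetic friction down the slope is μN = 0.11 × 241.573 = 26.573 N.
Along the incline: F cos 21° − mg sin 21° − μN = ma, so 118.567 − 75.264 − 26.573 = 21 a, giving a = 0.7967 m/s².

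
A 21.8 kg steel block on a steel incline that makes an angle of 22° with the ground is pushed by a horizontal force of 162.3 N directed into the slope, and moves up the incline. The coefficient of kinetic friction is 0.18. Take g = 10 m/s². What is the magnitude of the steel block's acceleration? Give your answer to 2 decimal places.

The horizontal push has components F cos 22° = 162.3 × 0.9272 = 150.485 N up the incline and F sin 22° = 162.3 × 0.3746 = 60.798 N pressing into the surface.
The normal force is therefore N = mg cos 22° + F sin 22° = 202.130 + 60.798 = 262.928 N, and kinetic friction down the slope is μN = 0.18 × 262.928 = 47.327 N.
Along the incline: F cos 22° − mg sin 22° − μN = ma, so 150.485 − 81.663 − 47.327 = 21.8 a, giving a = 0.9860 m/s².

0.99 m/s²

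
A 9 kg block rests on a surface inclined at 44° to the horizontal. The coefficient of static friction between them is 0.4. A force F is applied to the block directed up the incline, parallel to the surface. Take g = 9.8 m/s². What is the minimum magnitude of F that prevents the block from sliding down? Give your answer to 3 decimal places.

35.891 N

The normal force is N = mg cos 44° = 63.446 N. With F at its minimum the block is on the verge of sliding down, so static friction is at its maximum μ_s N = 0.4 × 63.446 = 25.378 N and acts up the slope.
Equilibrium along the incline: F + μ_s N = mg sin 44°, so F = 61.269 − 25.378 = 35.891 N.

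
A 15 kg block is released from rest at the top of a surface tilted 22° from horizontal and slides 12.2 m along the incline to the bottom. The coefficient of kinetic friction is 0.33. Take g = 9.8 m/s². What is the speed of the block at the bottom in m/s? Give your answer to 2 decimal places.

The weight component along the incline is mg sin 22° = 55.067 N and the normal force is N = mg cos 22° = 136.296 N.
Friction up the slope is f = μN = 0.33 × 136.296 = 44.978 N, so the net downslope force is 55.067 − 44.978 = 10.089 N and a = 10.089 / 15 = 0.6726 m/s².
Starting from rest over a distance of 12.2 m, v² = 2aL = 2 × 0.6726 × 12.2 = 16.4114, so v = 4.0511 m/s.

4.05 m/s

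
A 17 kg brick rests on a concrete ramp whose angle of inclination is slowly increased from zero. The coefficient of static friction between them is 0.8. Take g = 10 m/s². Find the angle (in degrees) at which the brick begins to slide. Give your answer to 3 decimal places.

38.660°

At the threshold of sliding, static friction is at its maximum μ_s N and exactly balances the weight component along the incline: mg sin θ = μ_s mg cos θ.
Hence tan θ = μ_s = 0.8, so θ = arctan(0.8) = 38.6598°.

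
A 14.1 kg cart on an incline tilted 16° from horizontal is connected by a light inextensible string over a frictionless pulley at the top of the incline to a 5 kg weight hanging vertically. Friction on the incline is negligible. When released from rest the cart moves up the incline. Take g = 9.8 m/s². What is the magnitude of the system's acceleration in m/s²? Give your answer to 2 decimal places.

For the cart on the incline: the weight component along the slope is m₁g sin 16° = 14.1 × 9.8 × 0.2756 = 38.082 N and the normal force is N = m₁g cos 16° = 132.827 N.
Newton's second law for the cart (up-slope positive): T − 38.082 = 14.1 a. For the hanging weight (downward positive): 5 × 9.8 − T = 5 a.
Adding the two equations eliminates T: 10.918 = 19.1 a, so a = 0.5716 m/s².

0.57 m/s²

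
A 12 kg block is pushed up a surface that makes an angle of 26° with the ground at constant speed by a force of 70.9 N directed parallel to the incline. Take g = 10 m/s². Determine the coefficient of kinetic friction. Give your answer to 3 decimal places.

At constant speed ΣF = 0 along the incline. The applied 70.9 N acts up the slope; the weight component mg sin 26° = 52.605 N and kinetic friction μN both act down the slope.
So 70.9 = 52.605 + μ × 107.855, giving μ = (70.9 − 52.605) / 107.855 = 0.1696.

0.170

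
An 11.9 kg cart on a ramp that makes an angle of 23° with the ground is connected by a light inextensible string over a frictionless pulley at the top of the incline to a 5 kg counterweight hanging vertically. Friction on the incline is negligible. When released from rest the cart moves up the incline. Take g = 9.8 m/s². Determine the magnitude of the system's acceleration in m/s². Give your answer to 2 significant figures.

For the cart on the incline: the weight component along the slope is m₁g sin 23° = 11.9 × 9.8 × 0.3907 = 45.563 N and the normal force is N = m₁g cos 23° = 107.349 N.
Newton's second law for the cart (up-slope positive): T − 45.563 = 11.9 a. For the hanging counterweight (downward positive): 5 × 9.8 − T = 5 a.
Adding the two equations eliminates T: 3.437 = 16.9 a, so a = 0.2034 m/s².

0.20 m/s²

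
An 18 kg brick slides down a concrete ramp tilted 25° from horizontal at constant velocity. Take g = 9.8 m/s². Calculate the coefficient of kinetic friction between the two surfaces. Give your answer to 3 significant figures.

0.466

At constant velocity the net force along the incline is zero: mg sin 25° = μ mg cos 25°.
So μ = tan 25° = 0.4226 / 0.9063 = 0.4663.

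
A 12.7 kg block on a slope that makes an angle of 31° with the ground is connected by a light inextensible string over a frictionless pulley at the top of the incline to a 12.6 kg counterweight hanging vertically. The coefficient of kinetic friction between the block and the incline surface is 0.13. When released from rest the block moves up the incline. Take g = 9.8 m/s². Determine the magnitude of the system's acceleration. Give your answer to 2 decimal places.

For the block on the incline: the weight component along the slope is m₁g sin 31° = 12.7 × 9.8 × 0.5150 = 64.097 N and the normal force is N = m₁g cos 31° = 106.683 N.
Kinetic friction opposes the block's motion up the incline: f = μN = 0.13 × 106.683 = 13.869 N acting down the slope.
Newton's second law for the block (up-slope positive): T − 64.097 − 13.869 = 12.7 a. For the hanging counterweight (downward positive): 12.6 × 9.8 − T = 12.6 a.
Adding the two equations eliminates T: 45.514 = 25.3 a, so a = 1.7990 m/s².

1.80 m/s²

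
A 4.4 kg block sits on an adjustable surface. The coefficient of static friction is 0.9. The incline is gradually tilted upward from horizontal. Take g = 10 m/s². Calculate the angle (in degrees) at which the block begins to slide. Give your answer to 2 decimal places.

41.99°

At the threshold of sliding, static friction is at its maximum μ_s N and exactly balances the weight component along the incline: mg sin θ = μ_s mg cos θ.
Hence tan θ = μ_s = 0.9, so θ = arctan(0.9) = 41.9872°.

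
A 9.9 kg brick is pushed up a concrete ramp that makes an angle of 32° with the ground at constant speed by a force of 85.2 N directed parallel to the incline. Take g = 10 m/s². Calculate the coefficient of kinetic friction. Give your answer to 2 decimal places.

0.39

At constant speed ΣF = 0 along the incline. The applied 85.2 N acts up the slope; the weight component mg sin 32° = 52.462 N and kinetic friction μN both act down the slope.
So 85.2 = 52.462 + μ × 83.957, giving μ = (85.2 − 52.462) / 83.957 = 0.3899.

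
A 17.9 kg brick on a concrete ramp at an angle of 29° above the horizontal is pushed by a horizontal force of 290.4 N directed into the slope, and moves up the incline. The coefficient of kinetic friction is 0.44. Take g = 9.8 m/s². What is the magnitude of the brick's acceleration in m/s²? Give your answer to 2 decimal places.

The horizontal push has components F cos 29° = 290.4 × 0.8746 = 253.984 N up the incline and F sin 29° = 290.4 × 0.4848 = 140.786 N pressing into the surface.
The normal force is therefore N = mg cos 29° + F sin 29° = 153.422 + 140.786 = 294.208 N, and kinetic friction down the slope is μN = 0.44 × 294.208 = 129.452 N.
Along the incline: F cos 29° − mg sin 29° − μN = ma, so 253.984 − 85.044 − 129.452 = 17.9 a, giving a = 2.2060 m/s².

2.21 m/s²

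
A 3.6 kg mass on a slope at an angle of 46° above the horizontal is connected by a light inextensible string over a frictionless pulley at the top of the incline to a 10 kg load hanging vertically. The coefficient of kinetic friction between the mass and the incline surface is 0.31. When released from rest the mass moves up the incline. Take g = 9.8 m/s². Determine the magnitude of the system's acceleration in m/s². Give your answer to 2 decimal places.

4.78 m/s²

For the mass on the incline: the weight component along the slope is m₁g sin 46° = 3.6 × 9.8 × 0.7193 = 25.377 N and the normal force is N = m₁g cos 46° = 24.508 N.
Kinetic friction opposes the mass's motion up the incline: f = μN = 0.31 × 24.508 = 7.597 N acting down the slope.
Newton's second law for the mass (up-slope positive): T − 25.377 − 7.597 = 3.6 a. For the hanging load (downward positive): 10 × 9.8 − T = 10 a.
Adding the two equations eliminates T: 65.026 = 13.6 a, so a = 4.7813 m/s².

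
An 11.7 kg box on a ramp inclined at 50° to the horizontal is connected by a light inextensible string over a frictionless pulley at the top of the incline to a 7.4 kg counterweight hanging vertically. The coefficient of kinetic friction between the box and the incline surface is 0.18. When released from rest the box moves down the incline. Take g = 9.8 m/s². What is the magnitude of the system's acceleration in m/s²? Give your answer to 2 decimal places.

For the box on the incline: the weight component along the slope is m₁g sin 50° = 11.7 × 9.8 × 0.7660 = 87.830 N and the normal force is N = m₁g cos 50° = 73.702 N.
Kinetic friction opposes the box's motion down the incline: f = μN = 0.18 × 73.702 = 13.266 N acting up the slope.
Newton's second law for the box (down-slope positive): 87.830 − 13.266 − T = 11.7 a. For the hanging counterweight (upward positive): T − 7.4 × 9.8 = 7.4 a.
Adding the two equations eliminates T: 2.044 = 19.1 a, so a = 0.1070 m/s².

0.11 m/s²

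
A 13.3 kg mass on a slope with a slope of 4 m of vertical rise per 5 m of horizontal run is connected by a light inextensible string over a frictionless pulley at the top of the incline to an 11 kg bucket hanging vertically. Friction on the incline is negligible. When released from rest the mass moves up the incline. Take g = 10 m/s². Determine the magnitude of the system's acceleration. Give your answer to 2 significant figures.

1.1 m/s²

For the mass on the incline: the weight component along the slope is m₁g sin 38.66° = 13.3 × 10 × 0.6247 = 83.085 N and the normal force is N = m₁g cos 38.66° = 103.856 N.
Newton's second law for the mass (up-slope positive): T − 83.085 = 13.3 a. For the hanging bucket (downward positive): 11 × 10 − T = 11 a.
Adding the two equations eliminates T: 26.915 = 24.3 a, so a = 1.1076 m/s².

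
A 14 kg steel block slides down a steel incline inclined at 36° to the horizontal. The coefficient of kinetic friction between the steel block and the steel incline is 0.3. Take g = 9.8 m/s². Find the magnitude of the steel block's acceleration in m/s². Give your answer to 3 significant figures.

Resolving the weight along the incline: the component pulling the steel block down the slope is mg sin 36° = 14 × 9.8 × 0.5878 = 80.646 N, and the normal force is N = mg cos 36° = 14 × 9.8 × 0.8090 = 110.995 N.
Kinetic friction acts up the slope with magnitude f = μN = 0.3 × 110.995 = 33.298 N.
Net force along the incline is 80.646 − 33.298 = 47.348 N, so a = 47.348 / 14 = 3.3820 m/s².

3.38 m/s²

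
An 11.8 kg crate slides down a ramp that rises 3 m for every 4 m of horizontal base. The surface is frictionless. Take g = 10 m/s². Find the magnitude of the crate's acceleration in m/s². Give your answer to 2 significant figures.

6.0 m/s²

Resolving the weight along the incline: the component pulling the crate down the slope is mg sin 36.87° = 11.8 × 10 × 0.6000 = 70.800 N, and the normal force is N = mg cos 36.87° = 11.8 × 10 × 0.8000 = 94.400 N.
With no friction the net force along the incline is 70.800 N, so a = g sin 36.87° = 70.800 / 11.8 = 6.0000 m/s².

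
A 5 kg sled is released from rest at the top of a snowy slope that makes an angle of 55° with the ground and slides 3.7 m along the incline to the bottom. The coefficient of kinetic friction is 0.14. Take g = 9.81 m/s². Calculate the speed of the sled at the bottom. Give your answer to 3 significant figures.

The weight component along the incline is mg sin 55° = 40.179 N and the normal force is N = mg cos 55° = 28.134 N.
Friction up the slope is f = μN = 0.14 × 28.134 = 3.939 N, so the net downslope force is 40.179 − 3.939 = 36.240 N and a = 36.240 / 5 = 7.2480 m/s².
Starting from rest over a distance of 3.7 m, v² = 2aL = 2 × 7.2480 × 3.7 = 53.6352, so v = 7.3236 m/s.

7.32 m/s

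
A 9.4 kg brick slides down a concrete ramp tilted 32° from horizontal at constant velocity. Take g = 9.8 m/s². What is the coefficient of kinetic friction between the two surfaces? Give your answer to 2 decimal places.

0.62

At constant velocity the net force along the incline is zero: mg sin 32° = μ mg cos 32°.
So μ = tan 32° = 0.5299 / 0.8480 = 0.6249.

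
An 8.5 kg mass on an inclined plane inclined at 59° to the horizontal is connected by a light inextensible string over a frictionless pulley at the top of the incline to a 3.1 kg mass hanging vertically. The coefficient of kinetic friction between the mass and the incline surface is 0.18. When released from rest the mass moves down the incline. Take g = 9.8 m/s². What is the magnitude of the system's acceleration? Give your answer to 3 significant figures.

2.87 m/s²

For the mass on the incline: the weight component along the slope is m₁g sin 59° = 8.5 × 9.8 × 0.8572 = 71.405 N and the normal force is N = m₁g cos 59° = 42.903 N.
Kinetic friction opposes the mass's motion down the incline: f = μN = 0.18 × 42.903 = 7.723 N acting up the slope.
Newton's second law for the mass (down-slope positive): 71.405 − 7.723 − T = 8.5 a. For the hanging mass (upward positive): T − 3.1 × 9.8 = 3.1 a.
Adding the two equations eliminates T: 33.302 = 11.6 a, so a = 2.8709 m/s².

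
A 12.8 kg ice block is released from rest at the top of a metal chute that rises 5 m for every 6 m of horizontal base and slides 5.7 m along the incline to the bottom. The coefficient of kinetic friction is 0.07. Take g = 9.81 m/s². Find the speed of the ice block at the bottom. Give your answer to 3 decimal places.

8.098 m/s

The weight component along the incline is mg sin 39.81° = 80.387 N and the normal force is N = mg cos 39.81° = 96.464 N.
Friction up the slope is f = μN = 0.07 × 96.464 = 6.752 N, so the net downslope force is 80.387 − 6.752 = 73.635 N and a = 73.635 / 12.8 = 5.7527 m/s².
Starting from rest over a distance of 5.7 m, v² = 2aL = 2 × 5.7527 × 5.7 = 65.5808, so v = 8.0982 m/s.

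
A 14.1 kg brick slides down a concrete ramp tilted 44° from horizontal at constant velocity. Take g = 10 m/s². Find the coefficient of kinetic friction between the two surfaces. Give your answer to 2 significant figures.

At constant velocity the net force along the incline is zero: mg sin 44° = μ mg cos 44°.
So μ = tan 44° = 0.6947 / 0.7193 = 0.9658.

0.97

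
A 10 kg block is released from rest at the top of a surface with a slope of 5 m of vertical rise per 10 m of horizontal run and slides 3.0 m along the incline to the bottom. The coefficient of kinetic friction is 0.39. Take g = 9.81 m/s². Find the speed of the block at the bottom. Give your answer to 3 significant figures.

2.41 m/s

The weight component along the incline is mg sin 26.57° = 43.872 N and the normal force is N = mg cos 26.57° = 87.743 N.
Friction up the slope is f = μN = 0.39 × 87.743 = 34.220 N, so the net downslope force is 43.872 − 34.220 = 9.652 N and a = 9.652 / 10 = 0.9652 m/s².
Starting from rest over a distance of 3.0 m, v² = 2aL = 2 × 0.9652 × 3.0 = 5.7912, so v = 2.4065 m/s.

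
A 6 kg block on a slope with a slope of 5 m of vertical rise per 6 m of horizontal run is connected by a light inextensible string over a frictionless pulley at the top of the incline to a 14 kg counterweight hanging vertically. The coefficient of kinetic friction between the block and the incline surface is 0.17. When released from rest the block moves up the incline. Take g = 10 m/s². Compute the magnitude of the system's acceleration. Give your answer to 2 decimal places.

For the block on the incline: the weight component along the slope is m₁g sin 39.81° = 6 × 10 × 0.6402 = 38.412 N and the normal force is N = m₁g cos 39.81° = 46.093 N.
Kinetic friction opposes the block's motion up the incline: f = μN = 0.17 × 46.093 = 7.836 N acting down the slope.
Newton's second law for the block (up-slope positive): T − 38.412 − 7.836 = 6 a. For the hanging counterweight (downward positive): 14 × 10 − T = 14 a.
Adding the two equations eliminates T: 93.752 = 20 a, so a = 4.6876 m/s².

4.69 m/s²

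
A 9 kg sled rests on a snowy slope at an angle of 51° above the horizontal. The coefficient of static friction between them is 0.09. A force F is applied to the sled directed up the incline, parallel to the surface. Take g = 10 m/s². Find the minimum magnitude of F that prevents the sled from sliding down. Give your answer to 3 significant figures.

The normal force is N = mg cos 51° = 56.639 N. With F at its minimum the sled is on the verge of sliding down, so static friction is at its maximum μ_s N = 0.09 × 56.639 = 5.098 N and acts up the slope.
Equilibrium along the incline: F + μ_s N = mg sin 51°, so F = 69.943 − 5.098 = 64.845 N.

64.8 N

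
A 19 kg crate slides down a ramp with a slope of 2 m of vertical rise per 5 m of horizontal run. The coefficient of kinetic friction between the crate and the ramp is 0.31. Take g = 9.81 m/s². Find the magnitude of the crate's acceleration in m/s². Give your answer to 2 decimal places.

0.82 m/s²

Resolving the weight along the incline: the component pulling the crate down the slope is mg sin 21.80° = 19 × 9.81 × 0.3714 = 69.225 N, and the normal force is N = mg cos 21.80° = 19 × 9.81 × 0.9285 = 173.063 N.
Kinetic friction acts up the slope with magnitude f = μN = 0.31 × 173.063 = 53.650 N.
Net force along the incline is 69.225 − 53.650 = 15.575 N, so a = 15.575 / 19 = 0.8197 m/s².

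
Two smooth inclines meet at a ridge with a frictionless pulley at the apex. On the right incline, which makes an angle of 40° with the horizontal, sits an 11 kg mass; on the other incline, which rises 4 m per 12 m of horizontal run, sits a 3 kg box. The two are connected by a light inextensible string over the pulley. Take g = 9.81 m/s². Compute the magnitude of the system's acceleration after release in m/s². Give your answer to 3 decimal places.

4.290 m/s²

Resolve each weight along its own incline: the 11 kg mass has component 11 × 9.81 × sin 40° = 69.363 N down its slope, and the 3 kg mass has 3 × 9.81 × sin 18.43° = 9.307 N down its slope.
The 11 kg side's 69.363 N exceeds the other side's 9.307 N, so that mass slides down and the 3 kg mass slides up. Taking that direction as positive, Newton's second law for the whole system gives 69.363 − 9.307 = (11 + 3) a, so a = 60.056 / 14 = 4.2897 m/s².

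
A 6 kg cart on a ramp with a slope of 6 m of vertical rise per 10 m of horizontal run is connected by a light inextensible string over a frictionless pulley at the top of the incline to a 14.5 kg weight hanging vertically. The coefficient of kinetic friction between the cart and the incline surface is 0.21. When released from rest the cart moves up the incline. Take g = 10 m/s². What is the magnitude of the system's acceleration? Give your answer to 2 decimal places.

5.04 m/s²

For the cart on the incline: the weight component along the slope is m₁g sin 30.96° = 6 × 10 × 0.5145 = 30.870 N and the normal force is N = m₁g cos 30.96° = 51.450 N.
Kinetic friction opposes the cart's motion up the incline: f = μN = 0.21 × 51.450 = 10.805 N acting down the slope.
Newton's second law for the cart (up-slope positive): T − 30.870 − 10.805 = 6 a. For the hanging weight (downward positive): 14.5 × 10 − T = 14.5 a.
Adding the two equations eliminates T: 103.325 = 20.5 a, so a = 5.0402 m/s².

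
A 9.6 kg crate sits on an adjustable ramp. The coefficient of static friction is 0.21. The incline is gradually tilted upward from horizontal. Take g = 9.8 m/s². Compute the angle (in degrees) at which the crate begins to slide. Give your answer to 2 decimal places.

At the threshold of sliding, static friction is at its maximum μ_s N and exactly balances the weight component along the incline: mg sin θ = μ_s mg cos θ.
Hence tan θ = μ_s = 0.21, so θ = arctan(0.21) = 11.8598°.

11.86°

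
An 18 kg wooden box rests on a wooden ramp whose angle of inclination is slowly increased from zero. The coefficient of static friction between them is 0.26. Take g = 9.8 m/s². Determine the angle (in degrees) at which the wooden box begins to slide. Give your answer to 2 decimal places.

14.57°

At the threshold of sliding, static friction is at its maximum μ_s N and exactly balances the weight component along the incline: mg sin θ = μ_s mg cos θ.
Hence tan θ = μ_s = 0.26, so θ = arctan(0.26) = 14.5742°.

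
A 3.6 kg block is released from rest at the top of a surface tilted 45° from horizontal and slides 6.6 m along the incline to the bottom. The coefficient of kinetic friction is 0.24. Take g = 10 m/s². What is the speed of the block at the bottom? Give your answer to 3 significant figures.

8.42 m/s

The weight component along the incline is mg sin 45° = 25.456 N and the normal force is N = mg cos 45° = 25.456 N.
Friction up the slope is f = μN = 0.24 × 25.456 = 6.109 N, so the net downslope force is 25.456 − 6.109 = 19.347 N and a = 19.347 / 3.6 = 5.3742 m/s².
Starting from rest over a distance of 6.6 m, v² = 2aL = 2 × 5.3742 × 6.6 = 70.9394, so v = 8.4226 m/s.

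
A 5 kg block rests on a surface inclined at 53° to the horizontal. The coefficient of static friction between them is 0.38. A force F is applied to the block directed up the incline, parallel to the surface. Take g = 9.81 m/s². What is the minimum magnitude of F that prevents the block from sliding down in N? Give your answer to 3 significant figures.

The normal force is N = mg cos 53° = 29.519 N. With F at its minimum the block is on the verge of sliding down, so static friction is at its maximum μ_s N = 0.38 × 29.519 = 11.217 N and acts up the slope.
Equilibrium along the incline: F + μ_s N = mg sin 53°, so F = 39.173 − 11.217 = 27.956 N.

28.0 N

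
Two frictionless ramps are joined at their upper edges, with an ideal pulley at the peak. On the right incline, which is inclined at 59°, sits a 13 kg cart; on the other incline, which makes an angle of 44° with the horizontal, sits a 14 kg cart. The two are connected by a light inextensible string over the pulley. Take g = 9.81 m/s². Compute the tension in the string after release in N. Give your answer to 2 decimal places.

Resolve each weight along its own incline: the 13 kg mass has component 13 × 9.81 × sin 59° = 109.315 N down its slope, and the 14 kg mass has 14 × 9.81 × sin 44° = 95.404 N down its slope.
The 13 kg side's 109.315 N exceeds the other side's 95.404 N, so that mass slides down and the 14 kg mass slides up. Taking that direction as positive, Newton's second law for the whole system gives 109.315 − 95.404 = (13 + 14) a, so a = 13.911 / 27 = 0.5152 m/s².
For the 14 kg mass (up-slope positive): T − 95.404 = 14 × 0.5152, so T = 102.617 N.

102.62 N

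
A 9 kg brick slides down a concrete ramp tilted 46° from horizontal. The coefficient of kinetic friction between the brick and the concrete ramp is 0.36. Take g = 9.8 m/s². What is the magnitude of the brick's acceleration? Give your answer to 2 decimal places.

4.60 m/s²

Resolving the weight along the incline: the component pulling the brick down the slope is mg sin 46° = 9 × 9.8 × 0.7193 = 63.442 N, and the normal force is N = mg cos 46° = 9 × 9.8 × 0.6947 = 61.273 N.
Kinetic friction acts up the slope with magnitude f = μN = 0.36 × 61.273 = 22.058 N.
Net force along the incline is 63.442 − 22.058 = 41.384 N, so a = 41.384 / 9 = 4.5982 m/s².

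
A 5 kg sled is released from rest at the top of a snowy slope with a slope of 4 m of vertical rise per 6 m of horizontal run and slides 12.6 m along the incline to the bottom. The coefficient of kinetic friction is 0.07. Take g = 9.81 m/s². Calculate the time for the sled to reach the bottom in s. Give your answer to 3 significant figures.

The weight component along the incline is mg sin 33.69° = 27.208 N and the normal force is N = mg cos 33.69° = 40.812 N.
Friction up the slope is f = μN = 0.07 × 40.812 = 2.857 N, so the net downslope force is 27.208 − 2.857 = 24.351 N and a = 24.351 / 5 = 4.8702 m/s².
Starting from rest, L = ½at², so t = √(2L/a) = √(2 × 12.6 / 4.8702) = 2.2747 s.

2.27 s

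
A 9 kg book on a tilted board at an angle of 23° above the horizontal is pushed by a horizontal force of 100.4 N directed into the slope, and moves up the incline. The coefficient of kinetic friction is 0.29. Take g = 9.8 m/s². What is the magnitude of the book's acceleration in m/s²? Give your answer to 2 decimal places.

The horizontal push has components F cos 23° = 100.4 × 0.9205 = 92.418 N up the incline and F sin 23° = 100.4 × 0.3907 = 39.226 N pressing into the surface.
The normal force is therefore N = mg cos 23° + F sin 23° = 81.188 + 39.226 = 120.414 N, and kinetic friction down the slope is μN = 0.29 × 120.414 = 34.920 N.
Along the incline: F cos 23° − mg sin 23° − μN = ma, so 92.418 − 34.460 − 34.920 = 9 a, giving a = 2.5598 m/s².

2.56 m/s²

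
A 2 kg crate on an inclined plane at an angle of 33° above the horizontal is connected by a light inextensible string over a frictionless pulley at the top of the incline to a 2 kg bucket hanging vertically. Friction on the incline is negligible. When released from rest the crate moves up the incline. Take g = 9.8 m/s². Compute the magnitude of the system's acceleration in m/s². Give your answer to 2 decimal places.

For the crate on the incline: the weight component along the slope is m₁g sin 33° = 2 × 9.8 × 0.5446 = 10.674 N and the normal force is N = m₁g cos 33° = 16.438 N.
Newton's second law for the crate (up-slope positive): T − 10.674 = 2 a. For the hanging bucket (downward positive): 2 × 9.8 − T = 2 a.
Adding the two equations eliminates T: 8.926 = 4 a, so a = 2.2315 m/s².

2.23 m/s²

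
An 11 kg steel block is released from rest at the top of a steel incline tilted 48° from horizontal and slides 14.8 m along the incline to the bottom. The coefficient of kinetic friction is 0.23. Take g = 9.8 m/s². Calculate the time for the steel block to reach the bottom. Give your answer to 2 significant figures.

The weight component along the incline is mg sin 48° = 80.111 N and the normal force is N = mg cos 48° = 72.132 N.
Friction up the slope is f = μN = 0.23 × 72.132 = 16.590 N, so the net downslope force is 80.111 − 16.590 = 63.521 N and a = 63.521 / 11 = 5.7746 m/s².
Starting from rest, L = ½at², so t = √(2L/a) = √(2 × 14.8 / 5.7746) = 2.2640 s.

2.3 s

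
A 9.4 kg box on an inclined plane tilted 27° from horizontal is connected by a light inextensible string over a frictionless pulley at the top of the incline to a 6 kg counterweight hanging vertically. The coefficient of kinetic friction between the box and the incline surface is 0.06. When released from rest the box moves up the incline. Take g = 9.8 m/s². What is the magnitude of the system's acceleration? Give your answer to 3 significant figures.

For the box on the incline: the weight component along the slope is m₁g sin 27° = 9.4 × 9.8 × 0.4540 = 41.822 N and the normal force is N = m₁g cos 27° = 82.080 N.
Kinetic friction opposes the box's motion up the incline: f = μN = 0.06 × 82.080 = 4.925 N acting down the slope.
Newton's second law for the box (up-slope positive): T − 41.822 − 4.925 = 9.4 a. For the hanging counterweight (downward positive): 6 × 9.8 − T = 6 a.
Adding the two equations eliminates T: 12.053 = 15.4 a, so a = 0.7827 m/s².

0.783 m/s²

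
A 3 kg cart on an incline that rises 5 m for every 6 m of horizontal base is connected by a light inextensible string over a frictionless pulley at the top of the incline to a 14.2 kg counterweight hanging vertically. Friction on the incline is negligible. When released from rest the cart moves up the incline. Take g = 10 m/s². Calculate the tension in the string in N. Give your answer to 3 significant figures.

For the cart on the incline: the weight component along the slope is m₁g sin 39.81° = 3 × 10 × 0.6402 = 19.206 N and the normal force is N = m₁g cos 39.81° = 23.047 N.
Newton's second law for the cart (up-slope positive): T − 19.206 = 3 a. For the hanging counterweight (downward positive): 14.2 × 10 − T = 14.2 a.
Adding the two equations eliminates T: 122.794 = 17.2 a, so a = 7.1392 m/s².
Then from the hanging counterweight's equation, T = 14.2 × (10 − 7.1392) = 40.623 N.

40.6 N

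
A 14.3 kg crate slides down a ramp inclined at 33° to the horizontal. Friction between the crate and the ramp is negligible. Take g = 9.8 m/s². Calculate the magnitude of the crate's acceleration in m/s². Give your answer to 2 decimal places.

5.34 m/s²

Resolving the weight along the incline: the component pulling the crate down the slope is mg sin 33° = 14.3 × 9.8 × 0.5446 = 76.320 N, and the normal force is N = mg cos 33° = 14.3 × 9.8 × 0.8387 = 117.535 N.
With no friction the net force along the incline is 76.320 N, so a = g sin 33° = 76.320 / 14.3 = 5.3371 m/s².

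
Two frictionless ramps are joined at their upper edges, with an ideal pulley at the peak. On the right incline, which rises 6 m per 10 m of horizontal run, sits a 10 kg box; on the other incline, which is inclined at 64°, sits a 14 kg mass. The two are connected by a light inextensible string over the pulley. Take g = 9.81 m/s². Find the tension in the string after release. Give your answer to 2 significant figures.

Resolve each weight along its own incline: the 10 kg mass has component 10 × 9.81 × sin 30.96° = 50.472 N down its slope, and the 14 kg mass has 14 × 9.81 × sin 64° = 123.440 N down its slope.
The 14 kg side's 123.440 N exceeds the other side's 50.472 N, so that mass slides down and the 10 kg mass slides up. Taking that direction as positive, Newton's second law for the whole system gives 123.440 − 50.472 = (10 + 14) a, so a = 72.968 / 24 = 3.0403 m/s².
For the 10 kg mass (up-slope positive): T − 50.472 = 10 × 3.0403, so T = 80.875 N.

81 N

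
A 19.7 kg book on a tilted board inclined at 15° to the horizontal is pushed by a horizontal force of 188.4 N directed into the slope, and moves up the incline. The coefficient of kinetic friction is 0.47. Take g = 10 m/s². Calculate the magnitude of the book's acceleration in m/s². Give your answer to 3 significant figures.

0.946 m/s²

The horizontal push has components F cos 15° = 188.4 × 0.9659 = 181.976 N up the incline and F sin 15° = 188.4 × 0.2588 = 48.758 N pressing into the surface.
The normal force is therefore N = mg cos 15° + F sin 15° = 190.282 + 48.758 = 239.040 N, and kinetic friction down the slope is μN = 0.47 × 239.040 = 112.349 N.
Along the incline: F cos 15° − mg sin 15° − μN = ma, so 181.976 − 50.984 − 112.349 = 19.7 a, giving a = 0.9463 m/s².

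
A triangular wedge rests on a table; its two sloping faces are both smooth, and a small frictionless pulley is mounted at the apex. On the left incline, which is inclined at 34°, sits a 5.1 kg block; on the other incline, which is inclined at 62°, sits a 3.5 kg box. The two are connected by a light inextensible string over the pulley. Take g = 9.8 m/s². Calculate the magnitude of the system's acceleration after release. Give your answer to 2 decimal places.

Resolve each weight along its own incline: the 5.1 kg mass has component 5.1 × 9.8 × sin 34° = 27.948 N down its slope, and the 3.5 kg mass has 3.5 × 9.8 × sin 62° = 30.285 N down its slope.
The 3.5 kg side's 30.285 N exceeds the other side's 27.948 N, so that mass slides down and the 5.1 kg mass slides up. Taking that direction as positive, Newton's second law for the whole system gives 30.285 − 27.948 = (5.1 + 3.5) a, so a = 2.337 / 8.6 = 0.2717 m/s².

0.27 m/s²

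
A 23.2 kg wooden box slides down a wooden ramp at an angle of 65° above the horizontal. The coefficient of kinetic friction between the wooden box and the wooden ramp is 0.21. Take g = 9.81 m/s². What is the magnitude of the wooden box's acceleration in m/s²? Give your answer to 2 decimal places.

8.02 m/s²

Resolving the weight along the incline: the component pulling the wooden box down the slope is mg sin 65° = 23.2 × 9.81 × 0.9063 = 206.267 N, and the normal force is N = mg cos 65° = 23.2 × 9.81 × 0.4226 = 96.180 N.
Kinetic friction acts up the slope with magnitude f = μN = 0.21 × 96.180 = 20.198 N.
Net force along the incline is 206.267 − 20.198 = 186.069 N, so a = 186.069 / 23.2 = 8.0202 m/s².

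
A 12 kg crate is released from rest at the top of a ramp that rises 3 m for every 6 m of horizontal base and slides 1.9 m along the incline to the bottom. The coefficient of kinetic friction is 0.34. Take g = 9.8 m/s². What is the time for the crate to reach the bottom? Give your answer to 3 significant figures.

The weight component along the incline is mg sin 26.57° = 52.592 N and the normal force is N = mg cos 26.57° = 105.185 N.
Friction up the slope is f = μN = 0.34 × 105.185 = 35.763 N, so the net downslope force is 52.592 − 35.763 = 16.829 N and a = 16.829 / 12 = 1.4024 m/s².
Starting from rest, L = ½at², so t = √(2L/a) = √(2 × 1.9 / 1.4024) = 1.6461 s.

1.65 s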